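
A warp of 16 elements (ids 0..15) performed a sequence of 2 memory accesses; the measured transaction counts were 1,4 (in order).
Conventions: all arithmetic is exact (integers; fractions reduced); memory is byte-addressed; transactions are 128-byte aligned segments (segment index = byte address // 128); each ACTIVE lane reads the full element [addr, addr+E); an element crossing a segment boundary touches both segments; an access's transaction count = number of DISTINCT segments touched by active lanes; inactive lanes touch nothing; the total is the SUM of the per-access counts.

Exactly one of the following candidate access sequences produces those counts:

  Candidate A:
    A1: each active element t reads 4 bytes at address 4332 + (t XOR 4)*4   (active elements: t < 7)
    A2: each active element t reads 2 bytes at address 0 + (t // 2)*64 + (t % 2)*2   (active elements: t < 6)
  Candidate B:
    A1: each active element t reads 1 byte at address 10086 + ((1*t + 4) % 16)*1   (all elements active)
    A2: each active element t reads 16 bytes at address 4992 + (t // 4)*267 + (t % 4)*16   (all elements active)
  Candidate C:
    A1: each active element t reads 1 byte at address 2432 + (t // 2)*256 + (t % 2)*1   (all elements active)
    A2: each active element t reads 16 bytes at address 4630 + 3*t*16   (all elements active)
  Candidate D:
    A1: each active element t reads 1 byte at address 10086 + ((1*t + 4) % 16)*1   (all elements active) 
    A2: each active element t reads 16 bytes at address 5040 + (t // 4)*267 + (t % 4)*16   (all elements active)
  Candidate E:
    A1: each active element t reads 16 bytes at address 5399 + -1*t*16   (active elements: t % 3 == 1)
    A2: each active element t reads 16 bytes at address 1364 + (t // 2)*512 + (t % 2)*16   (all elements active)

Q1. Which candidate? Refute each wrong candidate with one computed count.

A: A1 gives 2 transactions, not 1
C: A1 gives 8 transactions, not 1
D: A2 gives 6 transactions, not 4
E: A1 gives 3 transactions, not 1
B: all counts match (1,4)

Answer: B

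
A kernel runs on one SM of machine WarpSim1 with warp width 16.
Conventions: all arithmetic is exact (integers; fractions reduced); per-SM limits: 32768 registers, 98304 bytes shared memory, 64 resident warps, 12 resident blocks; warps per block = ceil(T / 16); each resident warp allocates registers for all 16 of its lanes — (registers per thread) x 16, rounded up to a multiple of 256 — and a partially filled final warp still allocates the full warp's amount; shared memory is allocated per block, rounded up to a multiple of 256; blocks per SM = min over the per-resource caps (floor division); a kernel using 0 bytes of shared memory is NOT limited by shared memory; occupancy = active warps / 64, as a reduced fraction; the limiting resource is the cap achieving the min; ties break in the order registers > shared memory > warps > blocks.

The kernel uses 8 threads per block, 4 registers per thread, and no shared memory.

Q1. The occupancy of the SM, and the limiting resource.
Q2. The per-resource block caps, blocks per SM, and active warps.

Answer: occupancy 3/16, limited by blocks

registers: 128 blocks
shared memory: no limit (kernel uses none)
warps: 64 blocks
blocks: 12 blocks

Answer: 12 blocks, 12 active warps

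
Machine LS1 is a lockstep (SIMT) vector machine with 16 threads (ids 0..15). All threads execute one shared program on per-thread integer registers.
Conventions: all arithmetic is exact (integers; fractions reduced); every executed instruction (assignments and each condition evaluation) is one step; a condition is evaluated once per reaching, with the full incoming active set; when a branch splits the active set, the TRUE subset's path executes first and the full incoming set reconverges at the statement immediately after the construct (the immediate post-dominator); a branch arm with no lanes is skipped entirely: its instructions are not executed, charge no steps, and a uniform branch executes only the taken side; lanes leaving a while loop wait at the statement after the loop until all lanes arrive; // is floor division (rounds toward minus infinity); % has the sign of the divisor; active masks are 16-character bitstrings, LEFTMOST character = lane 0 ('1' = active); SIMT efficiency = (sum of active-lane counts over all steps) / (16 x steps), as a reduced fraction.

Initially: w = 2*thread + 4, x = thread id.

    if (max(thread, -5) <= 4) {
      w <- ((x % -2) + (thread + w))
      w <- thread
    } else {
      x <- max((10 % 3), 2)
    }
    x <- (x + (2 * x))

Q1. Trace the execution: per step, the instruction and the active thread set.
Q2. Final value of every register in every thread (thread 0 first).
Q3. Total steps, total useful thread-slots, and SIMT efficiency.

step 0: eval (max(thread, -5) <= 4)  1111111111111111
step 1: w <- ((x % -2) + (thread + w)) 1111100000000000
step 2: w <- thread                  1111100000000000
step 3: x <- max((10 % 3), 2)        0000011111111111
step 4: x <- (x + (2 * x))           1111111111111111

Answer: 5 steps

w: 0,1,2,3,4,14,16,18,20,22,24,26,28,30,32,34
x: 0,3,6,9,12,6,6,6,6,6,6,6,6,6,6,6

steps = 5; useful = 53; efficiency = 53/80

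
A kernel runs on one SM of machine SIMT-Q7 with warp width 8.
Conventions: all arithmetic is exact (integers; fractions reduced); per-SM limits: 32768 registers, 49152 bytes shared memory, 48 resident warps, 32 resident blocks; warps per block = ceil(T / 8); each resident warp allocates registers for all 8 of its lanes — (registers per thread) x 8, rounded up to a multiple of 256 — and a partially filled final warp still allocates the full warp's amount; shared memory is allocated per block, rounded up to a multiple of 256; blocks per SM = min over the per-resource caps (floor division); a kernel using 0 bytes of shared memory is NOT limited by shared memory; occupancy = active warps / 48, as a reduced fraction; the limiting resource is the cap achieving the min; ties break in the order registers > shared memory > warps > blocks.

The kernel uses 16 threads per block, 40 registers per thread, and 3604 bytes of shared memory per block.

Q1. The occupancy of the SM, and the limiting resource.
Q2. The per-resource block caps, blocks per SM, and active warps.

Answer: occupancy 1/2, limited by shared memory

registers: 32 blocks
shared memory: 12 blocks
warps: 24 blocks
blocks: 32 blocks

Answer: 12 blocks, 24 active warps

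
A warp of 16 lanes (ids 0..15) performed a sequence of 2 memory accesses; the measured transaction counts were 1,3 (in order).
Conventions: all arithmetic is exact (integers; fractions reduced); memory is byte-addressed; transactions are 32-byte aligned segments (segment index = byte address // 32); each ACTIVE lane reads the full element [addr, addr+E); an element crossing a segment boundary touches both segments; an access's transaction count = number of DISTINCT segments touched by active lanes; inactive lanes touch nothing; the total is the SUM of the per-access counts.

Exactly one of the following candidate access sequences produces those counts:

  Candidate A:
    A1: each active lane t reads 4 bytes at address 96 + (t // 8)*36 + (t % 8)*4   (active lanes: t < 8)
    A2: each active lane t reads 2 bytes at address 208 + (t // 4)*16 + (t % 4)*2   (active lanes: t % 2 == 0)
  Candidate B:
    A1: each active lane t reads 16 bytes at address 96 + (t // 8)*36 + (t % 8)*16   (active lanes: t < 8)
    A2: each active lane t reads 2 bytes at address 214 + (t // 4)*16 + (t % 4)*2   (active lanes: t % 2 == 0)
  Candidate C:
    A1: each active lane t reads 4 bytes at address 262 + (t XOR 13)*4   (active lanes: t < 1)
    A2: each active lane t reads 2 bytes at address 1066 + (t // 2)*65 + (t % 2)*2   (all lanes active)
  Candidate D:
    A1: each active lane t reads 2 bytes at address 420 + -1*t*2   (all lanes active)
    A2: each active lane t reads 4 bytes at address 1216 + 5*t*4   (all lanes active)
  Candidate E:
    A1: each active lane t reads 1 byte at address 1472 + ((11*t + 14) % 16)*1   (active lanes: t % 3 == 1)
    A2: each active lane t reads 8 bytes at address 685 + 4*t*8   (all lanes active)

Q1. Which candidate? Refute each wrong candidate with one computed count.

B: A1 gives 4 transactions, not 1
C: A2 gives 8 transactions, not 3
D: A1 gives 2 transactions, not 1
E: A2 gives 16 transactions, not 3
A: all counts match (1,3)

Answer: A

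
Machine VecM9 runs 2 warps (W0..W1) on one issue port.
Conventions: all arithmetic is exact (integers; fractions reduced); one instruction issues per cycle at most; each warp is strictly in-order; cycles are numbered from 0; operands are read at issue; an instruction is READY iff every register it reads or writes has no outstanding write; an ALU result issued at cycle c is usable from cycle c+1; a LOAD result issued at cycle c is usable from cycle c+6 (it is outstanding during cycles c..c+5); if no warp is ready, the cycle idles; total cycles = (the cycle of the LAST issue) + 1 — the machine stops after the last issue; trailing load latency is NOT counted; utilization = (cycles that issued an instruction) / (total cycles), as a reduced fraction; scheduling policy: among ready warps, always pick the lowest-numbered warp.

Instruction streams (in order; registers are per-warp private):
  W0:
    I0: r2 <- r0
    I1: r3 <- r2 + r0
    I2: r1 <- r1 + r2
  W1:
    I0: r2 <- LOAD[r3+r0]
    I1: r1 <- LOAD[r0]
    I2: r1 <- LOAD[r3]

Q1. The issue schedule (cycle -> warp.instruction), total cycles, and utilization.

cycle 0: W0.I0
cycle 1: W0.I1
cycle 2: W0.I2
cycle 3: W1.I0
cycle 4: W1.I1
cycle 5: idle
cycle 6: idle
cycle 7: idle
cycle 8: idle
cycle 9: idle
cycle 10: W1.I2

Answer: 11 cycles, utilization 6/11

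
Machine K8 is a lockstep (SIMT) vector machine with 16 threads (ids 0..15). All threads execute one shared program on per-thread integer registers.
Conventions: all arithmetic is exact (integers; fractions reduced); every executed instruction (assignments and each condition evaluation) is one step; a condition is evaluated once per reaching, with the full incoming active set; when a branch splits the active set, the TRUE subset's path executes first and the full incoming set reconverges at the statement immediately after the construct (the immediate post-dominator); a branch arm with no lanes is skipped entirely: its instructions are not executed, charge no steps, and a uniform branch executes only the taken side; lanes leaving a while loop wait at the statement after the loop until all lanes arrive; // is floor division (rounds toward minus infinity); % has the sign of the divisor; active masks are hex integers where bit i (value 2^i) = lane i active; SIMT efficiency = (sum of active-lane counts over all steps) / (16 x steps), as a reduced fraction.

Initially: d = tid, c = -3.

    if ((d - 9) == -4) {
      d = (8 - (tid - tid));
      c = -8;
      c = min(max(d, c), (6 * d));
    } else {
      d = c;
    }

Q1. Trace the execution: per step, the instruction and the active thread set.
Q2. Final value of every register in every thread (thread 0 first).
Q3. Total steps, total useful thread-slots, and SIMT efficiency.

step 0: eval ((d - 9) == -4)         0xffff
step 1: d <- (8 - (tid - tid))       0x0020
step 2: c <- -8                      0x0020
step 3: c <- min(max(d, c), (6 * d)) 0x0020
step 4: d <- c                       0xffdf

Answer: 5 steps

d: -3,-3,-3,-3,-3,8,-3,-3,-3,-3,-3,-3,-3,-3,-3,-3
c: -3,-3,-3,-3,-3,8,-3,-3,-3,-3,-3,-3,-3,-3,-3,-3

steps = 5; useful = 34; efficiency = 34/80 = 17/40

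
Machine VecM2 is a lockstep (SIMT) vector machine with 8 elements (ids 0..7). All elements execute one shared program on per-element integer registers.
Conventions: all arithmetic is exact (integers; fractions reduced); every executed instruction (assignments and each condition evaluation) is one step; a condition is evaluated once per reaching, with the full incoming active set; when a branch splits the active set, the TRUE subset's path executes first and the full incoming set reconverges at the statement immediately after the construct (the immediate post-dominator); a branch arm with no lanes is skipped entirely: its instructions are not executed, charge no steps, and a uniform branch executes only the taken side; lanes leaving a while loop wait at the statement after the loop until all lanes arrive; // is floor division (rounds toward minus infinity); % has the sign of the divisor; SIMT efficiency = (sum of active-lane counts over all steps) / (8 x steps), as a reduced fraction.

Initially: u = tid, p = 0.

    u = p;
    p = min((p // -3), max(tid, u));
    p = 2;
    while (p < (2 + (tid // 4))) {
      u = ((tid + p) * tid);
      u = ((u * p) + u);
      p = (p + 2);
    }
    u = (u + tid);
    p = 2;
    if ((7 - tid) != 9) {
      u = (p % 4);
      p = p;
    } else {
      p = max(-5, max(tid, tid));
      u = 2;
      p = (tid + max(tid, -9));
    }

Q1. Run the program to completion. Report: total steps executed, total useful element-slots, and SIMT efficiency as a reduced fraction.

Answer: 13 steps, 88 useful, 11/13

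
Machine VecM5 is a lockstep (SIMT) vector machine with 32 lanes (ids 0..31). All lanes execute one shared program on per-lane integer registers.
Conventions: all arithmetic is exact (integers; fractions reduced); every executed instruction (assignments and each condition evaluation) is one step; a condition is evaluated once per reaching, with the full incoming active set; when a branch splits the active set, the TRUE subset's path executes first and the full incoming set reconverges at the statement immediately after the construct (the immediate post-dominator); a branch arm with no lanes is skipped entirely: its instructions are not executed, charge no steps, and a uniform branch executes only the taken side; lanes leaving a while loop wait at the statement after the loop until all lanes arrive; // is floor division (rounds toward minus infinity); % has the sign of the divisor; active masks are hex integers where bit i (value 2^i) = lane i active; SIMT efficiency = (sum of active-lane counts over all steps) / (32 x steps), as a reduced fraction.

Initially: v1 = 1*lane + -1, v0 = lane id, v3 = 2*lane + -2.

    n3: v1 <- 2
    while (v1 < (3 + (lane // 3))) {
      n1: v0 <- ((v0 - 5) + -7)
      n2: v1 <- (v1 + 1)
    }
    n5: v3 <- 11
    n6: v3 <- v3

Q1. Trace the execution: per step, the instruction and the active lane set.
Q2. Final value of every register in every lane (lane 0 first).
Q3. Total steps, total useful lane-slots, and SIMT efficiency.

step 0: v1 <- 2                      0xffffffff
step 1: eval (v1 < (3 + (lane // 3))) 0xffffffff
step 2: v0 <- ((v0 - 5) + -7)        0xffffffff
step 3: v1 <- (v1 + 1)               0xffffffff
step 4: eval (v1 < (3 + (lane // 3))) 0xffffffff
step 5: v0 <- ((v0 - 5) + -7)        0xfffffff8
step 6: v1 <- (v1 + 1)               0xfffffff8
step 7: eval (v1 < (3 + (lane // 3))) 0xfffffff8
step 8: v0 <- ((v0 - 5) + -7)        0xffffffc0
step 9: v1 <- (v1 + 1)               0xffffffc0
step 10: eval (v1 < (3 + (lane // 3))) 0xffffffc0
step 11: v0 <- ((v0 - 5) + -7)        0xfffffe00
step 12: v1 <- (v1 + 1)               0xfffffe00
step 13: eval (v1 < (3 + (lane // 3))) 0xfffffe00
step 14: v0 <- ((v0 - 5) + -7)        0xfffff000
step 15: v1 <- (v1 + 1)               0xfffff000
step 16: eval (v1 < (3 + (lane // 3))) 0xfffff000
step 17: v0 <- ((v0 - 5) + -7)        0xffff8000
step 18: v1 <- (v1 + 1)               0xffff8000
step 19: eval (v1 < (3 + (lane // 3))) 0xffff8000
step 20: v0 <- ((v0 - 5) + -7)        0xfffc0000
step 21: v1 <- (v1 + 1)               0xfffc0000
step 22: eval (v1 < (3 + (lane // 3))) 0xfffc0000
step 23: v0 <- ((v0 - 5) + -7)        0xffe00000
step 24: v1 <- (v1 + 1)               0xffe00000
step 25: eval (v1 < (3 + (lane // 3))) 0xffe00000
step 26: v0 <- ((v0 - 5) + -7)        0xff000000
step 27: v1 <- (v1 + 1)               0xff000000
step 28: eval (v1 < (3 + (lane // 3))) 0xff000000
step 29: v0 <- ((v0 - 5) + -7)        0xf8000000
step 30: v1 <- (v1 + 1)               0xf8000000
step 31: eval (v1 < (3 + (lane // 3))) 0xf8000000
step 32: v0 <- ((v0 - 5) + -7)        0xc0000000
step 33: v1 <- (v1 + 1)               0xc0000000
step 34: eval (v1 < (3 + (lane // 3))) 0xc0000000
step 35: v3 <- 11                     0xffffffff
step 36: v3 <- v3                     0xffffffff

Answer: 37 steps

v1: 3,3,3,4,4,4,5,5,5,6,6,6,7,7,7,8,8,8,9,9,9,10,10,10,11,11,11,12,12,12,13,13
v0: -12,-11,-10,-21,-20,-19,-30,-29,-28,-39,-38,-37,-48,-47,-46,-57,-56,-55,-66,-65,-64,-75,-74,-73,-84,-83,-82,-93,-92,-91,-102,-101
v3: 11,11,11,11,11,11,11,11,11,11,11,11,11,11,11,11,11,11,11,11,11,11,11,11,11,11,11,11,11,11,11,11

steps = 37; useful = 689; efficiency = 689/1184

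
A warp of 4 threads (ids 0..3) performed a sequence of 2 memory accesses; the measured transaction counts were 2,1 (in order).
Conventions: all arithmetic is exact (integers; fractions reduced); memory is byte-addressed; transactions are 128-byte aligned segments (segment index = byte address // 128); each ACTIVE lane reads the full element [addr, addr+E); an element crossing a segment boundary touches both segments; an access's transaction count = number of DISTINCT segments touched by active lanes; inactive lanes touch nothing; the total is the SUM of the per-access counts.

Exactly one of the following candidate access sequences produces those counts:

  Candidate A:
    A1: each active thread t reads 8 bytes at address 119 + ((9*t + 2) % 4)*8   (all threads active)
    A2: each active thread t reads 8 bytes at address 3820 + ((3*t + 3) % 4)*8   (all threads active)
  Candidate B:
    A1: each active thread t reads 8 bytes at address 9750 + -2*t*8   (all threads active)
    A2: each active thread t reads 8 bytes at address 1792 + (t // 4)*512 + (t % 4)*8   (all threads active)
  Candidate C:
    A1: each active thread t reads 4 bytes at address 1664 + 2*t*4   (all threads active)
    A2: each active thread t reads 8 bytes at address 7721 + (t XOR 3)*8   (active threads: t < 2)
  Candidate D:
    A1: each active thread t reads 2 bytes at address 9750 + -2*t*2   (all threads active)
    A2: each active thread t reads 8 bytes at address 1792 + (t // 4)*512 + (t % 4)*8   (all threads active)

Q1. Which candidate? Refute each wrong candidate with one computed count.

A: A2 gives 2 transactions, not 1
C: A1 gives 1 transaction, not 2
D: A1 gives 1 transaction, not 2
B: all counts match (2,1)

Answer: B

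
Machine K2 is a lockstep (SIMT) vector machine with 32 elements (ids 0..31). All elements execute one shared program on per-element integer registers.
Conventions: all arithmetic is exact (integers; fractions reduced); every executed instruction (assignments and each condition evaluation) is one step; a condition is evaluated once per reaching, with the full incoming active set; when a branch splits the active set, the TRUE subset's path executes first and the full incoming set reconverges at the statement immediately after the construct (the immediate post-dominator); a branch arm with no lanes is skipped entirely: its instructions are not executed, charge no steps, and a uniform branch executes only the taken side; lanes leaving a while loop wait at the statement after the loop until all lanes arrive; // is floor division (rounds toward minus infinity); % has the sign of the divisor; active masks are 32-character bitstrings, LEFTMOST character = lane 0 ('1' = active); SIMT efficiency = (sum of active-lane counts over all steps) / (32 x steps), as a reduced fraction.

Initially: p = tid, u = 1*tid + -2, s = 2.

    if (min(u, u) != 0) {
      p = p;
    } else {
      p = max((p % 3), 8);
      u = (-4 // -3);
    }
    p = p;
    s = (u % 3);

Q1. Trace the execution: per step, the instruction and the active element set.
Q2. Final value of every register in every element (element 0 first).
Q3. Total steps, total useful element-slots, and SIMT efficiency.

step 0: eval (min(u, u) != 0)        11111111111111111111111111111111
step 1: p <- p                       11011111111111111111111111111111
step 2: p <- max((p % 3), 8)         00100000000000000000000000000000
step 3: u <- (-4 // -3)              00100000000000000000000000000000
step 4: p <- p                       11111111111111111111111111111111
step 5: s <- (u % 3)                 11111111111111111111111111111111

Answer: 6 steps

p: 0,1,8,3,4,5,6,7,8,9,10,11,12,13,14,15,16,17,18,19,20,21,22,23,24,25,26,27,28,29,30,31
u: -2,-1,1,1,2,3,4,5,6,7,8,9,10,11,12,13,14,15,16,17,18,19,20,21,22,23,24,25,26,27,28,29
s: 1,2,1,1,2,0,1,2,0,1,2,0,1,2,0,1,2,0,1,2,0,1,2,0,1,2,0,1,2,0,1,2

steps = 6; useful = 129; efficiency = 129/192 = 43/64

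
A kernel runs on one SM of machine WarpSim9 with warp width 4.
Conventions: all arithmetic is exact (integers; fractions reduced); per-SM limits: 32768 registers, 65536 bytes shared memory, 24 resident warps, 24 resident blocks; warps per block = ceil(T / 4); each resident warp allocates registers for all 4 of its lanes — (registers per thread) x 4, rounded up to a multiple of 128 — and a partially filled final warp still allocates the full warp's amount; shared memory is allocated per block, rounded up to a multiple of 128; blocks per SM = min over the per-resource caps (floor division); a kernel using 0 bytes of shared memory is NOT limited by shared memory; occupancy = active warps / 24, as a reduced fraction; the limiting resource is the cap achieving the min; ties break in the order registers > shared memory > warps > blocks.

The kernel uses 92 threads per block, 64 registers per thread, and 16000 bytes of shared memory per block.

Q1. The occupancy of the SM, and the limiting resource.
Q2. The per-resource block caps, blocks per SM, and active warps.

Answer: occupancy 23/24, limited by warps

registers: 5 blocks
shared memory: 4 blocks
warps: 1 block
blocks: 24 blocks

Answer: 1 block, 23 active warps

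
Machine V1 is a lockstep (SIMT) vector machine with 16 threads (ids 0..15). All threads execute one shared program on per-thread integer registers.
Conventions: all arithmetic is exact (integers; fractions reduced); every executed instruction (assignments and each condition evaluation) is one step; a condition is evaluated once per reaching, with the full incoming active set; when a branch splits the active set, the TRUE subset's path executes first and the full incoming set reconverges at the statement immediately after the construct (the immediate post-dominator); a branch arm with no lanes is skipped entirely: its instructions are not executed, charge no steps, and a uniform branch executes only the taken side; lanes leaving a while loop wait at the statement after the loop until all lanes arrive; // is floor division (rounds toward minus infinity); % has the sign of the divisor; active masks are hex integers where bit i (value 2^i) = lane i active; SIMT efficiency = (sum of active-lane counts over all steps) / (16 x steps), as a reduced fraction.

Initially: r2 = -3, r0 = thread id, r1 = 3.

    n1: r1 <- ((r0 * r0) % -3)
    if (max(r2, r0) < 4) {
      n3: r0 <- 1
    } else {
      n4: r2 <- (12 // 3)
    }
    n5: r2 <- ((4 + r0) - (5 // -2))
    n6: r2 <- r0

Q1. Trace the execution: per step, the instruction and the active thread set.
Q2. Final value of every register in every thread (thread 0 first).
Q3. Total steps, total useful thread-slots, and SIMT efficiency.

step 0: r1 <- ((r0 * r0) % -3)       0xffff
step 1: eval (max(r2, r0) < 4)       0xffff
step 2: r0 <- 1                      0x000f
step 3: r2 <- (12 // 3)              0xfff0
step 4: r2 <- ((4 + r0) - (5 // -2)) 0xffff
step 5: r2 <- r0                     0xffff

Answer: 6 steps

r2: 1,1,1,1,4,5,6,7,8,9,10,11,12,13,14,15
r0: 1,1,1,1,4,5,6,7,8,9,10,11,12,13,14,15
r1: 0,-2,-2,0,-2,-2,0,-2,-2,0,-2,-2,0,-2,-2,0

steps = 6; useful = 80; efficiency = 80/96 = 5/6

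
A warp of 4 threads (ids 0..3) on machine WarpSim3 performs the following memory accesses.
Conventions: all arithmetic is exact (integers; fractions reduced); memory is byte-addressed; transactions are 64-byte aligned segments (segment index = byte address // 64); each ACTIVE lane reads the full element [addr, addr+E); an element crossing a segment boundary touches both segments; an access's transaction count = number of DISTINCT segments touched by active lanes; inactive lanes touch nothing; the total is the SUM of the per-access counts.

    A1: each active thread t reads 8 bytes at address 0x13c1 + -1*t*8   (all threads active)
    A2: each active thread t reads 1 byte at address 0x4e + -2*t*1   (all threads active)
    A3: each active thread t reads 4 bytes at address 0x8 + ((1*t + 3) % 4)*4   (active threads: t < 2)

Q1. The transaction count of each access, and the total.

A1: 2 transactions
A2: 1 transaction
A3: 1 transaction

Answer: 2,1,1; total 4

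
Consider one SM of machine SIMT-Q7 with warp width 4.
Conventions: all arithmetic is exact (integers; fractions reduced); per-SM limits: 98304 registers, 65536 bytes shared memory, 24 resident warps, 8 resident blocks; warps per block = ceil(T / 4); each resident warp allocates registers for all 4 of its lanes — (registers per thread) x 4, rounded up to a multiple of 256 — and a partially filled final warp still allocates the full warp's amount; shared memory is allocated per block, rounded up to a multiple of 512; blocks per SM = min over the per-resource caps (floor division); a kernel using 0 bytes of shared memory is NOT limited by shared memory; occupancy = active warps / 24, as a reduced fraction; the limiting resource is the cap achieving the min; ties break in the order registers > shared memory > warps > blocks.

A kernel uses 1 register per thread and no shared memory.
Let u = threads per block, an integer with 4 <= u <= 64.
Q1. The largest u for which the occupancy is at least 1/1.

Answer: u = 48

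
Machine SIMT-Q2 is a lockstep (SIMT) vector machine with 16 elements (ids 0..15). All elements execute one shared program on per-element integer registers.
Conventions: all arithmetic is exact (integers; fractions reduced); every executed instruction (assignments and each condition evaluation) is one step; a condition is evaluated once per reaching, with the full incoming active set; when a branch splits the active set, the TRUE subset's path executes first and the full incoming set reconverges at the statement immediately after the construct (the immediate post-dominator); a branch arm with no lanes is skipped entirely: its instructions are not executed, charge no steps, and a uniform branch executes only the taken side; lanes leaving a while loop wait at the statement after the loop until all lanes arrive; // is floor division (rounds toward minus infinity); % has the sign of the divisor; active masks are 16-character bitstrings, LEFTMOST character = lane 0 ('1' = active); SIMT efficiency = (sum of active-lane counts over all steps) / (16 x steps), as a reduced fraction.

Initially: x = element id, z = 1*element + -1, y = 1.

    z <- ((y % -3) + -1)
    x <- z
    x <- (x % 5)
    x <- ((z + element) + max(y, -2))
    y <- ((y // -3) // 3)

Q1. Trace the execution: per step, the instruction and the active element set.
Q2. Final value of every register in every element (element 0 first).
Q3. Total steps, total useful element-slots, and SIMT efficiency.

step 0: z <- ((y % -3) + -1)         1111111111111111
step 1: x <- z                       1111111111111111
step 2: x <- (x % 5)                 1111111111111111
step 3: x <- ((z + element) + max(y, -2)) 1111111111111111
step 4: y <- ((y // -3) // 3)        1111111111111111

Answer: 5 steps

x: -2,-1,0,1,2,3,4,5,6,7,8,9,10,11,12,13
z: -3,-3,-3,-3,-3,-3,-3,-3,-3,-3,-3,-3,-3,-3,-3,-3
y: -1,-1,-1,-1,-1,-1,-1,-1,-1,-1,-1,-1,-1,-1,-1,-1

steps = 5; useful = 80; efficiency = 80/80 = 1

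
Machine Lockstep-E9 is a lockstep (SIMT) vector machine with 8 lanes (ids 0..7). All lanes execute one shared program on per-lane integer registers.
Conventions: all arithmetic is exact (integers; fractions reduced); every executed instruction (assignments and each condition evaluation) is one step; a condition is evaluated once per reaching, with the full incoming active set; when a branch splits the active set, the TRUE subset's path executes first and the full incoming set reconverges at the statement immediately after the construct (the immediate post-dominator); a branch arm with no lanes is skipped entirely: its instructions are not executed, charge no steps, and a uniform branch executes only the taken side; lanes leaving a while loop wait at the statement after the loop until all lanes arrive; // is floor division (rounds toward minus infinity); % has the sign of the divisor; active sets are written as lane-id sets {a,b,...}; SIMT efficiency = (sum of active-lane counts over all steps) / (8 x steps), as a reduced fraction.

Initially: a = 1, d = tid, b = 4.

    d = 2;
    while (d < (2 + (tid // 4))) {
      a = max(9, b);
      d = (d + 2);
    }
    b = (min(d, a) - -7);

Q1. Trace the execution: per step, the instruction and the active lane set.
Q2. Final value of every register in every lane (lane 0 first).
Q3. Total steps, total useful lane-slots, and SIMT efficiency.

step 0: d <- 2                       {0,1,2,3,4,5,6,7}
step 1: eval (d < (2 + (tid // 4)))  {0,1,2,3,4,5,6,7}
step 2: a <- max(9, b)               {4,5,6,7}
step 3: d <- (d + 2)                 {4,5,6,7}
step 4: eval (d < (2 + (tid // 4)))  {4,5,6,7}
step 5: b <- (min(d, a) - -7)        {0,1,2,3,4,5,6,7}

Answer: 6 steps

a: 1,1,1,1,9,9,9,9
d: 2,2,2,2,4,4,4,4
b: 8,8,8,8,11,11,11,11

steps = 6; useful = 36; efficiency = 36/48 = 3/4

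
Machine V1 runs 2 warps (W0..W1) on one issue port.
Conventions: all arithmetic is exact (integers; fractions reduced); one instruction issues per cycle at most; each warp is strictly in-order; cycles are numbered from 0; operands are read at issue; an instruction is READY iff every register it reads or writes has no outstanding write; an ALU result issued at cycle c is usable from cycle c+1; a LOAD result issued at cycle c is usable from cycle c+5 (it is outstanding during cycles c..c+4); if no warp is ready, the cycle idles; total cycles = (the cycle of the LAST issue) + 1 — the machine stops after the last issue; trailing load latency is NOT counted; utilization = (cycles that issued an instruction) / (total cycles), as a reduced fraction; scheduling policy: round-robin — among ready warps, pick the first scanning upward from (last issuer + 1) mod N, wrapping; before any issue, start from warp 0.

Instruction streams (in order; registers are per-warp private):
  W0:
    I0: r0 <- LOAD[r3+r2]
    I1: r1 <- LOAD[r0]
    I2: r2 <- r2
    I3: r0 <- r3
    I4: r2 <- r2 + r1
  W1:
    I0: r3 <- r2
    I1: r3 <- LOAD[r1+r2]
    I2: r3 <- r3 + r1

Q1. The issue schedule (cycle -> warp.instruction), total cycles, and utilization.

cycle 0: W0.I0
cycle 1: W1.I0
cycle 2: W1.I1
cycle 3: idle
cycle 4: idle
cycle 5: W0.I1
cycle 6: W0.I2
cycle 7: W1.I2
cycle 8: W0.I3
cycle 9: idle
cycle 10: W0.I4

Answer: 11 cycles, utilization 8/11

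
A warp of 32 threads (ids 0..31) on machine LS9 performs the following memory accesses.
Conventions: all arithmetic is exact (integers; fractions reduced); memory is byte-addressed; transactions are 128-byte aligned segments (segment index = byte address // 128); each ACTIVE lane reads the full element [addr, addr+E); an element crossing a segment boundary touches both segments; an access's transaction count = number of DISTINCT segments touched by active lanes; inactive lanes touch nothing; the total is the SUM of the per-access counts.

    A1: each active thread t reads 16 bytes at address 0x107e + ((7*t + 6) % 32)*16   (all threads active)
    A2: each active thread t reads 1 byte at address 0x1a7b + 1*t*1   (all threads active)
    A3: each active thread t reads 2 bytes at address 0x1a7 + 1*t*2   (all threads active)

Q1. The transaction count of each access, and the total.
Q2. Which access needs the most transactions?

A1: 5 transactions
A2: 2 transactions
A3: 1 transaction

Answer: 5,2,1; total 8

Answer: A1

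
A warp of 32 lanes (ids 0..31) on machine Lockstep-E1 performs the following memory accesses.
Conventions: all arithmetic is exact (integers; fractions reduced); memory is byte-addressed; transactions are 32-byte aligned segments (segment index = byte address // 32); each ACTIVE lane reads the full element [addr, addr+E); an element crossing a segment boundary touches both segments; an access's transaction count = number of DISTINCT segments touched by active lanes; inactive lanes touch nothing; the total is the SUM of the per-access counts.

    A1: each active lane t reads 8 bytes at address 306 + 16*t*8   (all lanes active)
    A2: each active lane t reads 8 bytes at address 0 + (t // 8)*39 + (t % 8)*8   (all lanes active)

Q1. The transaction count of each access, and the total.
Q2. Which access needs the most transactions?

A1: 32 transactions
A2: 6 transactions

Answer: 32,6; total 38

Answer: A1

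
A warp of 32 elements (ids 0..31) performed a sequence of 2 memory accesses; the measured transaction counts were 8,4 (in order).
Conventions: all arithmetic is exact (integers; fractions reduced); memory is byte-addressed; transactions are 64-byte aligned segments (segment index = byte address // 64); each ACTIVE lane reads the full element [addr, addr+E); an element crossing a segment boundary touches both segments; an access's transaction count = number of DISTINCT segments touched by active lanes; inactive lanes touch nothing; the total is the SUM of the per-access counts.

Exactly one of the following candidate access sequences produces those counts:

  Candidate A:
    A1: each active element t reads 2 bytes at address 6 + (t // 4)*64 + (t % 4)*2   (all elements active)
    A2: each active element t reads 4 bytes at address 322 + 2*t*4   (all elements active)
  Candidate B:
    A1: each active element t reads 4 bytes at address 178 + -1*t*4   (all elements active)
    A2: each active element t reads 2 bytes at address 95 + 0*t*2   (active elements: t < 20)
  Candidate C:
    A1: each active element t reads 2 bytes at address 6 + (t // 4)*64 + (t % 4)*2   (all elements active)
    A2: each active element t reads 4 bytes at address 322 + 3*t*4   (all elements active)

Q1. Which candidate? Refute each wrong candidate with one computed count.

B: A1 gives 3 transactions, not 8
C: A2 gives 6 transactions, not 4
A: all counts match (8,4)

Answer: A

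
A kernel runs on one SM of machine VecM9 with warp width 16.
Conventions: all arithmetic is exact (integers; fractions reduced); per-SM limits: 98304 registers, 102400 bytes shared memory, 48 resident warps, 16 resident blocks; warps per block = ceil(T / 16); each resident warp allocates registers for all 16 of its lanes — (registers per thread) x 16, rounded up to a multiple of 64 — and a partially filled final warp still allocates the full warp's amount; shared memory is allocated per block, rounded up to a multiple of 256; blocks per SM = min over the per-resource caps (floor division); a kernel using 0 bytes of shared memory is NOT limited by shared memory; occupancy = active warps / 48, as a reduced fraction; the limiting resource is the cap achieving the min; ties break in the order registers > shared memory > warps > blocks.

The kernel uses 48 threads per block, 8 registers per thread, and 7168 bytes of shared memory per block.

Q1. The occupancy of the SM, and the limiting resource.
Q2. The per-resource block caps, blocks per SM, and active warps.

Answer: occupancy 7/8, limited by shared memory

registers: 256 blocks
shared memory: 14 blocks
warps: 16 blocks
blocks: 16 blocks

Answer: 14 blocks, 42 active warps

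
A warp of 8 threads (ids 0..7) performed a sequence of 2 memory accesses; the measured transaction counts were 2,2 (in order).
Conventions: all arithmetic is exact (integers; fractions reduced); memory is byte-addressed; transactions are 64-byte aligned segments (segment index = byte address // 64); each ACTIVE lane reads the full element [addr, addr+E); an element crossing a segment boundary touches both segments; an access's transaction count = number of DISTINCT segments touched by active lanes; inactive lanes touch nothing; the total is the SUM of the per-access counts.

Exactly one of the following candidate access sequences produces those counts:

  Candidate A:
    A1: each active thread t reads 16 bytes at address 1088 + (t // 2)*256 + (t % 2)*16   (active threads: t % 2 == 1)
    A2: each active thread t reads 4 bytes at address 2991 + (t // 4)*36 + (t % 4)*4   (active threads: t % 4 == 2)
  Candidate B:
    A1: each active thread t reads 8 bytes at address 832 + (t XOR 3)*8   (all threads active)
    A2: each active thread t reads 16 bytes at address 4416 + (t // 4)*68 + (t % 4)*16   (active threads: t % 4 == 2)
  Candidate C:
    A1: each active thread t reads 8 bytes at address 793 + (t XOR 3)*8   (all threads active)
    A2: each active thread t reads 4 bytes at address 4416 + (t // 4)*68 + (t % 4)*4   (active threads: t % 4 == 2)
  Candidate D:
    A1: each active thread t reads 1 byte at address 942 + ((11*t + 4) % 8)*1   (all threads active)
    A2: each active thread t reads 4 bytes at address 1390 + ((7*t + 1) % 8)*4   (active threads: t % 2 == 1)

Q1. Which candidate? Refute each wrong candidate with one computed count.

A: A1 gives 4 transactions, not 2
B: A1 gives 1 transaction, not 2
D: A1 gives 1 transaction, not 2
C: all counts match (2,2)

Answer: C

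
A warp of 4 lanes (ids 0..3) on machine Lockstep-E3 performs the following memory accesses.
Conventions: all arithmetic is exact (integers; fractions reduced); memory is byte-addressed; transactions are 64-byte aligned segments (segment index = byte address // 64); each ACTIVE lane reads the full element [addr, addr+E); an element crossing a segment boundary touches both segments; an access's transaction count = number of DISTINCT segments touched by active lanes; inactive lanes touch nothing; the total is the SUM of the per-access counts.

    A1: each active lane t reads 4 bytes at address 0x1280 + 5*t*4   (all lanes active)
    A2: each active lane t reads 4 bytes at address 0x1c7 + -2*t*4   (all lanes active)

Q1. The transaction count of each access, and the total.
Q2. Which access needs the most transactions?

A1: 1 transaction
A2: 2 transactions

Answer: 1,2; total 3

Answer: A2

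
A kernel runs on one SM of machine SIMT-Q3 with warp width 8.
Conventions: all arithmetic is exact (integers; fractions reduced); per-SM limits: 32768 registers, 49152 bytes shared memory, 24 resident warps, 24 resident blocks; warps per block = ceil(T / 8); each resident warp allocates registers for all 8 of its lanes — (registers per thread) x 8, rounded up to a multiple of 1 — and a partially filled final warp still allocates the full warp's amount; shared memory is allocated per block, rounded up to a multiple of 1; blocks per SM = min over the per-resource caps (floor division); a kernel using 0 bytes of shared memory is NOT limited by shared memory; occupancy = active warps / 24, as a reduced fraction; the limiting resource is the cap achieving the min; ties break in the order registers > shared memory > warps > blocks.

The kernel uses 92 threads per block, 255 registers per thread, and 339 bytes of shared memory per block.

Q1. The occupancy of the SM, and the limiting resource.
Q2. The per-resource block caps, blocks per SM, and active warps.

Answer: occupancy 1/2, limited by registers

registers: 1 block
shared memory: 144 blocks
warps: 2 blocks
blocks: 24 blocks

Answer: 1 block, 12 active warps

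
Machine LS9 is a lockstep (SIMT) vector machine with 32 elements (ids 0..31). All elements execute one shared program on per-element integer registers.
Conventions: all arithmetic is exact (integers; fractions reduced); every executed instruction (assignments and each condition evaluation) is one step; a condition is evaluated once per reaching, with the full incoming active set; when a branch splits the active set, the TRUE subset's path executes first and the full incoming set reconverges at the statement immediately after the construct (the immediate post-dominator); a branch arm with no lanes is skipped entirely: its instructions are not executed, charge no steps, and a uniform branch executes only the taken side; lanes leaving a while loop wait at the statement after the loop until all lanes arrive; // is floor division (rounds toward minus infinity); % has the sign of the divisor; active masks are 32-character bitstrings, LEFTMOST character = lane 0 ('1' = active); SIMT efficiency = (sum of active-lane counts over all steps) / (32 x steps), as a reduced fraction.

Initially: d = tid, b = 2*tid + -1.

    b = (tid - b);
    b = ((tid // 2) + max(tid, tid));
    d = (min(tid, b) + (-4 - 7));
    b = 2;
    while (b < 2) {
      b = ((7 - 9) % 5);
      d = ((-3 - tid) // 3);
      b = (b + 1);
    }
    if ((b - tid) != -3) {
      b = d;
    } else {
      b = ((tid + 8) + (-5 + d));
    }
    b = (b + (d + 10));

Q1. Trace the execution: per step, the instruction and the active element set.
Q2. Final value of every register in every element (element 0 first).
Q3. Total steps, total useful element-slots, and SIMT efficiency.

step 0: b <- (tid - b)               11111111111111111111111111111111
step 1: b <- ((tid // 2) + max(tid, tid)) 11111111111111111111111111111111
step 2: d <- (min(tid, b) + (-4 - 7)) 11111111111111111111111111111111
step 3: b <- 2                       11111111111111111111111111111111
step 4: eval (b < 2)                 11111111111111111111111111111111
step 5: eval ((b - tid) != -3)       11111111111111111111111111111111
step 6: b <- d                       11111011111111111111111111111111
step 7: b <- ((tid + 8) + (-5 + d))  00000100000000000000000000000000
step 8: b <- (b + (d + 10))          11111111111111111111111111111111

Answer: 9 steps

d: -11,-10,-9,-8,-7,-6,-5,-4,-3,-2,-1,0,1,2,3,4,5,6,7,8,9,10,11,12,13,14,15,16,17,18,19,20
b: -12,-10,-8,-6,-4,6,0,2,4,6,8,10,12,14,16,18,20,22,24,26,28,30,32,34,36,38,40,42,44,46,48,50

steps = 9; useful = 256; efficiency = 256/288 = 8/9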